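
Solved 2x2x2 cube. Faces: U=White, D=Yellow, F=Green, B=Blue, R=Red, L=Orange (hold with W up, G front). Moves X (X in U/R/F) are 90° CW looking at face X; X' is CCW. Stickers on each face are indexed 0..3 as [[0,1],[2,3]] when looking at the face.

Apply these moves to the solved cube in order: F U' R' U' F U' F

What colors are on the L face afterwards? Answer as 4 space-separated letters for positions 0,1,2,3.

After move 1 (F): F=GGGG U=WWOO R=WRWR D=RRYY L=OYOY
After move 2 (U'): U=WOWO F=OYGG R=GGWR B=WRBB L=BBOY
After move 3 (R'): R=GRGW U=WBWW F=OOGO D=RYYG B=YRRB
After move 4 (U'): U=BWWW F=BBGO R=OOGW B=GRRB L=YROY
After move 5 (F): F=GBOB U=BWYR R=WOWW D=GOYG L=YROY
After move 6 (U'): U=WRBY F=YROB R=GBWW B=WORB L=GROY
After move 7 (F): F=OYBR U=WRYR R=BBYW D=WGYG L=GGOO
Query: L face = GGOO

Answer: G G O O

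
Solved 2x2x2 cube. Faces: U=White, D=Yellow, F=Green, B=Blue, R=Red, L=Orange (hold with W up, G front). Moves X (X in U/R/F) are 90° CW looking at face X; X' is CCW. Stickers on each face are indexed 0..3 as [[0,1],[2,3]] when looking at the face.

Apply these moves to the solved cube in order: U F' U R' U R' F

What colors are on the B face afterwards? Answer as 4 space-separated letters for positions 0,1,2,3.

Answer: G G B B

Derivation:
After move 1 (U): U=WWWW F=RRGG R=BBRR B=OOBB L=GGOO
After move 2 (F'): F=RGRG U=WWBR R=YBYR D=GOYY L=GWOW
After move 3 (U): U=BWRW F=YBRG R=OOYR B=GWBB L=RGOW
After move 4 (R'): R=OROY U=BBRG F=YWRW D=GBYG B=YWOB
After move 5 (U): U=RBGB F=ORRW R=YWOY B=RGOB L=YWOW
After move 6 (R'): R=WYYO U=ROGR F=OBRB D=GRYW B=GGBB
After move 7 (F): F=ROBB U=ROWW R=GYRO D=YWYW L=YGOR
Query: B face = GGBB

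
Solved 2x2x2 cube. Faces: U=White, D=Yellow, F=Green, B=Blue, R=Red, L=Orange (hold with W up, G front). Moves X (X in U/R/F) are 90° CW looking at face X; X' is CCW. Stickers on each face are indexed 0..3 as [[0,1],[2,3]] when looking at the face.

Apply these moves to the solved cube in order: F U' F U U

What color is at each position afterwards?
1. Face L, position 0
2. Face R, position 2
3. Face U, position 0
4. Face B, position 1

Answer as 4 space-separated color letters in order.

After move 1 (F): F=GGGG U=WWOO R=WRWR D=RRYY L=OYOY
After move 2 (U'): U=WOWO F=OYGG R=GGWR B=WRBB L=BBOY
After move 3 (F): F=GOGY U=WOYB R=WGOR D=WGYY L=BROR
After move 4 (U): U=YWBO F=WGGY R=WROR B=BRBB L=GOOR
After move 5 (U): U=BYOW F=WRGY R=BROR B=GOBB L=WGOR
Query 1: L[0] = W
Query 2: R[2] = O
Query 3: U[0] = B
Query 4: B[1] = O

Answer: W O B O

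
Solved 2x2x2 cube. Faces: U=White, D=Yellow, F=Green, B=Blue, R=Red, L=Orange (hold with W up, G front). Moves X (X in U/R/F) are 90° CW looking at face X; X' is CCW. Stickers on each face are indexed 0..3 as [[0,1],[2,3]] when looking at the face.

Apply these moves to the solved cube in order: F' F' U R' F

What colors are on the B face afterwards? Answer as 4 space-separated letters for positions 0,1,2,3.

After move 1 (F'): F=GGGG U=WWRR R=YRYR D=OOYY L=OWOW
After move 2 (F'): F=GGGG U=WWYY R=OROR D=WWYY L=OROR
After move 3 (U): U=YWYW F=ORGG R=BBOR B=ORBB L=GGOR
After move 4 (R'): R=BRBO U=YBYO F=OWGW D=WRYG B=YRWB
After move 5 (F): F=GOWW U=YBRG R=YROO D=BBYG L=GWOR
Query: B face = YRWB

Answer: Y R W B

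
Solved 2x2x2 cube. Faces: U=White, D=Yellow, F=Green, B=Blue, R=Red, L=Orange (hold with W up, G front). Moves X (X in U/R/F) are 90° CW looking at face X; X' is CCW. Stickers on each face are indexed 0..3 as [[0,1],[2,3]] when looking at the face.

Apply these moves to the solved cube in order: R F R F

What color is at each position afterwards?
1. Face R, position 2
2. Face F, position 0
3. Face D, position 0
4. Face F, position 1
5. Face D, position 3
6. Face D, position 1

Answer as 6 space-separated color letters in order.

Answer: Y Y R G W G

Derivation:
After move 1 (R): R=RRRR U=WGWG F=GYGY D=YBYB B=WBWB
After move 2 (F): F=GGYY U=WGOO R=WRGR D=RRYB L=OYOB
After move 3 (R): R=GWRR U=WGOY F=GRYB D=RWYW B=OBGB
After move 4 (F): F=YGBR U=WGBY R=OWYR D=RGYW L=OROW
Query 1: R[2] = Y
Query 2: F[0] = Y
Query 3: D[0] = R
Query 4: F[1] = G
Query 5: D[3] = W
Query 6: D[1] = G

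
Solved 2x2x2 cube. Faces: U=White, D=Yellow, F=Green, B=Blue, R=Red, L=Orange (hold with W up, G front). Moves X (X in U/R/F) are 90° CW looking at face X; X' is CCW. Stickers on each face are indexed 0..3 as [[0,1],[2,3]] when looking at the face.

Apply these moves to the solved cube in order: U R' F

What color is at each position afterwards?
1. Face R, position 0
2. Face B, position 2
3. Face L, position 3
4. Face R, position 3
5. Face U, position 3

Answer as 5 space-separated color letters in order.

After move 1 (U): U=WWWW F=RRGG R=BBRR B=OOBB L=GGOO
After move 2 (R'): R=BRBR U=WBWO F=RWGW D=YRYG B=YOYB
After move 3 (F): F=GRWW U=WBOG R=WROR D=BBYG L=GYOR
Query 1: R[0] = W
Query 2: B[2] = Y
Query 3: L[3] = R
Query 4: R[3] = R
Query 5: U[3] = G

Answer: W Y R R G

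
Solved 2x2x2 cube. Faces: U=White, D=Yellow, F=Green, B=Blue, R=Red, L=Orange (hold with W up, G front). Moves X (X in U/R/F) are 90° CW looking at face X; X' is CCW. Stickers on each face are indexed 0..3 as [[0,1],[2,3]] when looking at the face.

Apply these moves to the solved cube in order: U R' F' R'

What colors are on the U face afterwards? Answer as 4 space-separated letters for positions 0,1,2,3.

After move 1 (U): U=WWWW F=RRGG R=BBRR B=OOBB L=GGOO
After move 2 (R'): R=BRBR U=WBWO F=RWGW D=YRYG B=YOYB
After move 3 (F'): F=WWRG U=WBBB R=RRYR D=GOYG L=GOOW
After move 4 (R'): R=RRRY U=WYBY F=WBRB D=GWYG B=GOOB
Query: U face = WYBY

Answer: W Y B Y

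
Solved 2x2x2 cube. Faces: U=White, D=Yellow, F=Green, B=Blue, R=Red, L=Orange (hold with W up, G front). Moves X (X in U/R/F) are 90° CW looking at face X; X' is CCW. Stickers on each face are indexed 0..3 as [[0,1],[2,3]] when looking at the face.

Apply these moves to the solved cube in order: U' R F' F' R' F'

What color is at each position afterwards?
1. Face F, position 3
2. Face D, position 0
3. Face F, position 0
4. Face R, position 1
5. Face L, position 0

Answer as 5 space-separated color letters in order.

Answer: Y R O G B

Derivation:
After move 1 (U'): U=WWWW F=OOGG R=GGRR B=RRBB L=BBOO
After move 2 (R): R=RGRG U=WOWG F=OYGY D=YBYR B=WRWB
After move 3 (F'): F=YYOG U=WORR R=BGYG D=BOYR L=BGOW
After move 4 (F'): F=YGYO U=WOBY R=OGBG D=GWYR L=BROR
After move 5 (R'): R=GGOB U=WWBW F=YOYY D=GGYO B=RRWB
After move 6 (F'): F=OYYY U=WWGO R=GGGB D=RRYO L=BWOB
Query 1: F[3] = Y
Query 2: D[0] = R
Query 3: F[0] = O
Query 4: R[1] = G
Query 5: L[0] = B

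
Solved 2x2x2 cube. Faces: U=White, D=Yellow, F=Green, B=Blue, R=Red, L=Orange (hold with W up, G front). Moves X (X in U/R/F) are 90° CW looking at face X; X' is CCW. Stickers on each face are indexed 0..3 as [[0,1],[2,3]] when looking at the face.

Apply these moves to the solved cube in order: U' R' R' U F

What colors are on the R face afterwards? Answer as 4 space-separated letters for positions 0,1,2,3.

Answer: Y R Y G

Derivation:
After move 1 (U'): U=WWWW F=OOGG R=GGRR B=RRBB L=BBOO
After move 2 (R'): R=GRGR U=WBWR F=OWGW D=YOYG B=YRYB
After move 3 (R'): R=RRGG U=WYWY F=OBGR D=YWYW B=GROB
After move 4 (U): U=WWYY F=RRGR R=GRGG B=BBOB L=OBOO
After move 5 (F): F=GRRR U=WWOB R=YRYG D=GGYW L=OYOW
Query: R face = YRYG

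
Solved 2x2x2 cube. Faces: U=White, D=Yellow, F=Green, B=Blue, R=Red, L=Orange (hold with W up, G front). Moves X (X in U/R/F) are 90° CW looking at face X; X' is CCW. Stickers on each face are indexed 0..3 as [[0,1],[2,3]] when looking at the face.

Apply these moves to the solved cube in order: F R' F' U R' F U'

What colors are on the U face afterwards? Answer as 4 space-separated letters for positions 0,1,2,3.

Answer: R O R O

Derivation:
After move 1 (F): F=GGGG U=WWOO R=WRWR D=RRYY L=OYOY
After move 2 (R'): R=RRWW U=WBOB F=GWGO D=RGYG B=YBRB
After move 3 (F'): F=WOGG U=WBRW R=GRRW D=YYYG L=OBOO
After move 4 (U): U=RWWB F=GRGG R=YBRW B=OBRB L=WOOO
After move 5 (R'): R=BWYR U=RRWO F=GWGB D=YRYG B=GBYB
After move 6 (F): F=GGBW U=RROO R=WWOR D=YBYG L=WYOR
After move 7 (U'): U=RORO F=WYBW R=GGOR B=WWYB L=GBOR
Query: U face = RORO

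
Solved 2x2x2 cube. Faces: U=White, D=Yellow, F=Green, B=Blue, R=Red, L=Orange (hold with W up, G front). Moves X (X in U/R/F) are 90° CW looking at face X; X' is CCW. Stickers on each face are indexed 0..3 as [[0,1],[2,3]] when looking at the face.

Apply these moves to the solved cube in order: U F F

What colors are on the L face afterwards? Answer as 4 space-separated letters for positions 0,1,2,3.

Answer: G R O B

Derivation:
After move 1 (U): U=WWWW F=RRGG R=BBRR B=OOBB L=GGOO
After move 2 (F): F=GRGR U=WWOG R=WBWR D=RBYY L=GYOY
After move 3 (F): F=GGRR U=WWYY R=OBGR D=WWYY L=GROB
Query: L face = GROB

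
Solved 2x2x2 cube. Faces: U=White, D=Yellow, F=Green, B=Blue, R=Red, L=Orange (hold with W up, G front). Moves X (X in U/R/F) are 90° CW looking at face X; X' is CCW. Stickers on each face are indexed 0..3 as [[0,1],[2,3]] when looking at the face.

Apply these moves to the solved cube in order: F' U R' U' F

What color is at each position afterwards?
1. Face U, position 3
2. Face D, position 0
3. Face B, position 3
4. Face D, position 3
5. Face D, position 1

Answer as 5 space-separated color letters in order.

After move 1 (F'): F=GGGG U=WWRR R=YRYR D=OOYY L=OWOW
After move 2 (U): U=RWRW F=YRGG R=BBYR B=OWBB L=GGOW
After move 3 (R'): R=BRBY U=RBRO F=YWGW D=ORYG B=YWOB
After move 4 (U'): U=BORR F=GGGW R=YWBY B=BROB L=YWOW
After move 5 (F): F=GGWG U=BOWW R=RWRY D=BYYG L=YOOR
Query 1: U[3] = W
Query 2: D[0] = B
Query 3: B[3] = B
Query 4: D[3] = G
Query 5: D[1] = Y

Answer: W B B G Y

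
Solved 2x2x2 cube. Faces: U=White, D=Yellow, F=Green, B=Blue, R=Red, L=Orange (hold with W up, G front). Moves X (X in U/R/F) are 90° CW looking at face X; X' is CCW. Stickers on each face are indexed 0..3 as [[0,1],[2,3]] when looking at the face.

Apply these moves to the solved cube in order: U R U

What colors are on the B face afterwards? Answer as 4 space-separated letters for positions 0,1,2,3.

Answer: G G W B

Derivation:
After move 1 (U): U=WWWW F=RRGG R=BBRR B=OOBB L=GGOO
After move 2 (R): R=RBRB U=WRWG F=RYGY D=YBYO B=WOWB
After move 3 (U): U=WWGR F=RBGY R=WORB B=GGWB L=RYOO
Query: B face = GGWB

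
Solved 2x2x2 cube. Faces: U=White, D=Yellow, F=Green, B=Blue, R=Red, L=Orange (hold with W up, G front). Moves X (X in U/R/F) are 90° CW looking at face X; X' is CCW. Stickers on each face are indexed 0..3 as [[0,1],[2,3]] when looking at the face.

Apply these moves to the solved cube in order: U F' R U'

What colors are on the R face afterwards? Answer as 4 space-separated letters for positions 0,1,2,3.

After move 1 (U): U=WWWW F=RRGG R=BBRR B=OOBB L=GGOO
After move 2 (F'): F=RGRG U=WWBR R=YBYR D=GOYY L=GWOW
After move 3 (R): R=YYRB U=WGBG F=RORY D=GBYO B=ROWB
After move 4 (U'): U=GGWB F=GWRY R=RORB B=YYWB L=ROOW
Query: R face = RORB

Answer: R O R B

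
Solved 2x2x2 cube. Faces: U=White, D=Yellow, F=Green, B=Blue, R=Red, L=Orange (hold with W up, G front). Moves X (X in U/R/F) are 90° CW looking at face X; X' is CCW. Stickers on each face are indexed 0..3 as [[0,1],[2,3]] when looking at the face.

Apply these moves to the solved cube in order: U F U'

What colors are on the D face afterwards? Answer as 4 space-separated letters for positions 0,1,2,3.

After move 1 (U): U=WWWW F=RRGG R=BBRR B=OOBB L=GGOO
After move 2 (F): F=GRGR U=WWOG R=WBWR D=RBYY L=GYOY
After move 3 (U'): U=WGWO F=GYGR R=GRWR B=WBBB L=OOOY
Query: D face = RBYY

Answer: R B Y Y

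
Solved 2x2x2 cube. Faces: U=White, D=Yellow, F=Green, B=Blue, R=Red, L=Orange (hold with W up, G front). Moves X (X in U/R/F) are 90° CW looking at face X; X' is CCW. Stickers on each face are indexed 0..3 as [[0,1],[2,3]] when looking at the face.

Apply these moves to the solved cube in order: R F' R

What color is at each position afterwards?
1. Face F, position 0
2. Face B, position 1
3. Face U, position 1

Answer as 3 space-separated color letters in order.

After move 1 (R): R=RRRR U=WGWG F=GYGY D=YBYB B=WBWB
After move 2 (F'): F=YYGG U=WGRR R=BRYR D=OOYB L=OGOW
After move 3 (R): R=YBRR U=WYRG F=YOGB D=OWYW B=RBGB
Query 1: F[0] = Y
Query 2: B[1] = B
Query 3: U[1] = Y

Answer: Y B Y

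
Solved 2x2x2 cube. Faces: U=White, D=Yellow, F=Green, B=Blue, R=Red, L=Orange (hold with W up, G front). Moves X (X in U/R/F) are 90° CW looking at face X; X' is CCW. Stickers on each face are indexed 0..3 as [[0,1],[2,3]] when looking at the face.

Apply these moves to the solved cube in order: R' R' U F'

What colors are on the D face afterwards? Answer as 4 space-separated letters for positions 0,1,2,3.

After move 1 (R'): R=RRRR U=WBWB F=GWGW D=YGYG B=YBYB
After move 2 (R'): R=RRRR U=WYWY F=GBGB D=YWYW B=GBGB
After move 3 (U): U=WWYY F=RRGB R=GBRR B=OOGB L=GBOO
After move 4 (F'): F=RBRG U=WWGR R=WBYR D=BOYW L=GYOY
Query: D face = BOYW

Answer: B O Y W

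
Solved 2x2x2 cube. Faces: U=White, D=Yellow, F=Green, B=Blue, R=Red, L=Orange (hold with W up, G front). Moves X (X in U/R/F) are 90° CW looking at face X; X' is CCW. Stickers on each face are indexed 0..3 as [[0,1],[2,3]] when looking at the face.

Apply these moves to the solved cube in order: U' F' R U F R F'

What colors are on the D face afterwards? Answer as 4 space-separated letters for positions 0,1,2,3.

After move 1 (U'): U=WWWW F=OOGG R=GGRR B=RRBB L=BBOO
After move 2 (F'): F=OGOG U=WWGR R=YGYR D=BOYY L=BWOW
After move 3 (R): R=YYRG U=WGGG F=OOOY D=BBYR B=RRWB
After move 4 (U): U=GWGG F=YYOY R=RRRG B=BWWB L=OOOW
After move 5 (F): F=OYYY U=GWWO R=GRGG D=RRYR L=OBOB
After move 6 (R): R=GGGR U=GYWY F=ORYR D=RWYB B=OWWB
After move 7 (F'): F=RROY U=GYGG R=WGRR D=BBYB L=OYOW
Query: D face = BBYB

Answer: B B Y B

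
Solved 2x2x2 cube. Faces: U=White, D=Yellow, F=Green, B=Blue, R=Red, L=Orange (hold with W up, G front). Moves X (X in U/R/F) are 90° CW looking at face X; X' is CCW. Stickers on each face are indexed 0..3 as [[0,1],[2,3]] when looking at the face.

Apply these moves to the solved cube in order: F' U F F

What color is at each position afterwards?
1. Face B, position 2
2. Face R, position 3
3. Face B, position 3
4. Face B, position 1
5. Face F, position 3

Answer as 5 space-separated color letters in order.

After move 1 (F'): F=GGGG U=WWRR R=YRYR D=OOYY L=OWOW
After move 2 (U): U=RWRW F=YRGG R=BBYR B=OWBB L=GGOW
After move 3 (F): F=GYGR U=RWWG R=RBWR D=YBYY L=GOOO
After move 4 (F): F=GGRY U=RWOO R=WBGR D=WRYY L=GYOB
Query 1: B[2] = B
Query 2: R[3] = R
Query 3: B[3] = B
Query 4: B[1] = W
Query 5: F[3] = Y

Answer: B R B W Y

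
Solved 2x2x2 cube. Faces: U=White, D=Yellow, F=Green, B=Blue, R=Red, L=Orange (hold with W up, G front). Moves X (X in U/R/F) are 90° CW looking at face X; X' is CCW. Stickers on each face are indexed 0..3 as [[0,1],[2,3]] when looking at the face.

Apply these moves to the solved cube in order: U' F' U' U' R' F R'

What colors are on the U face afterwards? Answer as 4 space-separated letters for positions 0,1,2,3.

After move 1 (U'): U=WWWW F=OOGG R=GGRR B=RRBB L=BBOO
After move 2 (F'): F=OGOG U=WWGR R=YGYR D=BOYY L=BWOW
After move 3 (U'): U=WRWG F=BWOG R=OGYR B=YGBB L=RROW
After move 4 (U'): U=RGWW F=RROG R=BWYR B=OGBB L=YGOW
After move 5 (R'): R=WRBY U=RBWO F=RGOW D=BRYG B=YGOB
After move 6 (F): F=ORWG U=RBWG R=WROY D=BWYG L=YBOR
After move 7 (R'): R=RYWO U=ROWY F=OBWG D=BRYG B=GGWB
Query: U face = ROWY

Answer: R O W Y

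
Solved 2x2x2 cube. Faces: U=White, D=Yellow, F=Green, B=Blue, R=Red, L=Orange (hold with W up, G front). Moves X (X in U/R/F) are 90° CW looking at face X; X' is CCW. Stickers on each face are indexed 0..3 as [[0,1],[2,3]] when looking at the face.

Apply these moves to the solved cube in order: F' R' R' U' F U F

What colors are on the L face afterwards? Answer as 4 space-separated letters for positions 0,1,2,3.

After move 1 (F'): F=GGGG U=WWRR R=YRYR D=OOYY L=OWOW
After move 2 (R'): R=RRYY U=WBRB F=GWGR D=OGYG B=YBOB
After move 3 (R'): R=RYRY U=WORY F=GBGB D=OWYR B=GBGB
After move 4 (U'): U=OYWR F=OWGB R=GBRY B=RYGB L=GBOW
After move 5 (F): F=GOBW U=OYWB R=WBRY D=RGYR L=GOOW
After move 6 (U): U=WOBY F=WBBW R=RYRY B=GOGB L=GOOW
After move 7 (F): F=BWWB U=WOWO R=BYYY D=RRYR L=GROG
Query: L face = GROG

Answer: G R O G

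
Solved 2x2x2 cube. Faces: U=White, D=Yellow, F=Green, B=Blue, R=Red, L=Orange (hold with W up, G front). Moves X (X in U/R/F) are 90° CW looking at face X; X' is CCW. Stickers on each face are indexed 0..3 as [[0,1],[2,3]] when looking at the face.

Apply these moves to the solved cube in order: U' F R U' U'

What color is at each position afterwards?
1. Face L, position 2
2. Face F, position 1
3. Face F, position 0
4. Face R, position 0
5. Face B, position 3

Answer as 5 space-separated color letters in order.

After move 1 (U'): U=WWWW F=OOGG R=GGRR B=RRBB L=BBOO
After move 2 (F): F=GOGO U=WWOB R=WGWR D=RGYY L=BYOY
After move 3 (R): R=WWRG U=WOOO F=GGGY D=RBYR B=BRWB
After move 4 (U'): U=OOWO F=BYGY R=GGRG B=WWWB L=BROY
After move 5 (U'): U=OOOW F=BRGY R=BYRG B=GGWB L=WWOY
Query 1: L[2] = O
Query 2: F[1] = R
Query 3: F[0] = B
Query 4: R[0] = B
Query 5: B[3] = B

Answer: O R B B B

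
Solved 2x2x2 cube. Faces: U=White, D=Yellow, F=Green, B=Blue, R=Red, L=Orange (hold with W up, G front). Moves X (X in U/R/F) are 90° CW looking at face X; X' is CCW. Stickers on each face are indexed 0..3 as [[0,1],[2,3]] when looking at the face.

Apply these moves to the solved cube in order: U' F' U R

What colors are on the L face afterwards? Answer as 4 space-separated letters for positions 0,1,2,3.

Answer: O G O W

Derivation:
After move 1 (U'): U=WWWW F=OOGG R=GGRR B=RRBB L=BBOO
After move 2 (F'): F=OGOG U=WWGR R=YGYR D=BOYY L=BWOW
After move 3 (U): U=GWRW F=YGOG R=RRYR B=BWBB L=OGOW
After move 4 (R): R=YRRR U=GGRG F=YOOY D=BBYB B=WWWB
Query: L face = OGOW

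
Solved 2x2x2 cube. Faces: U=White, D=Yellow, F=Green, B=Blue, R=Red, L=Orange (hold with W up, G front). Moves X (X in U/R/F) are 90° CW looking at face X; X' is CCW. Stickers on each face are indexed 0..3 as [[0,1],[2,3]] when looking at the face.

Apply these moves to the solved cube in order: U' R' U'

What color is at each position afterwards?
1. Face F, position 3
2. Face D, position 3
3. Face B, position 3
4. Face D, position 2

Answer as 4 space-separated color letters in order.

Answer: W G B Y

Derivation:
After move 1 (U'): U=WWWW F=OOGG R=GGRR B=RRBB L=BBOO
After move 2 (R'): R=GRGR U=WBWR F=OWGW D=YOYG B=YRYB
After move 3 (U'): U=BRWW F=BBGW R=OWGR B=GRYB L=YROO
Query 1: F[3] = W
Query 2: D[3] = G
Query 3: B[3] = B
Query 4: D[2] = Y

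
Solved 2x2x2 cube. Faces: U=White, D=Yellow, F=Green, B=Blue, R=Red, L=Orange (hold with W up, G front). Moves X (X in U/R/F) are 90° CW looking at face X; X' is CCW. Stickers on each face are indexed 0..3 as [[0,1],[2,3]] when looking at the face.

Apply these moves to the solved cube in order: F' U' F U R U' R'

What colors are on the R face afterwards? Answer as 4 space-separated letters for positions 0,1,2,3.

Answer: G R W R

Derivation:
After move 1 (F'): F=GGGG U=WWRR R=YRYR D=OOYY L=OWOW
After move 2 (U'): U=WRWR F=OWGG R=GGYR B=YRBB L=BBOW
After move 3 (F): F=GOGW U=WRWB R=WGRR D=YGYY L=BOOO
After move 4 (U): U=WWBR F=WGGW R=YRRR B=BOBB L=GOOO
After move 5 (R): R=RYRR U=WGBW F=WGGY D=YBYB B=ROWB
After move 6 (U'): U=GWWB F=GOGY R=WGRR B=RYWB L=ROOO
After move 7 (R'): R=GRWR U=GWWR F=GWGB D=YOYY B=BYBB
Query: R face = GRWR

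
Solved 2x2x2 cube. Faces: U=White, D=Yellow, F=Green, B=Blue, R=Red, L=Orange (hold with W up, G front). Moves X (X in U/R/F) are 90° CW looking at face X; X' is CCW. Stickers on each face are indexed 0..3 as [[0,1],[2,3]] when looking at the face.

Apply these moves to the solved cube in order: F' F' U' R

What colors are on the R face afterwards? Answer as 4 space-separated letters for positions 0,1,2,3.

After move 1 (F'): F=GGGG U=WWRR R=YRYR D=OOYY L=OWOW
After move 2 (F'): F=GGGG U=WWYY R=OROR D=WWYY L=OROR
After move 3 (U'): U=WYWY F=ORGG R=GGOR B=ORBB L=BBOR
After move 4 (R): R=OGRG U=WRWG F=OWGY D=WBYO B=YRYB
Query: R face = OGRG

Answer: O G R G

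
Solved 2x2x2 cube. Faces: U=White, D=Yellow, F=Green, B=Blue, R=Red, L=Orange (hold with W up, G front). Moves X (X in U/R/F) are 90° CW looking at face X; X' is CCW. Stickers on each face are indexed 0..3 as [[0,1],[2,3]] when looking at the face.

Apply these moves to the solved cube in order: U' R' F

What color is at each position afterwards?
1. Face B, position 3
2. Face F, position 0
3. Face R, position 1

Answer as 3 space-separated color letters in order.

Answer: B G R

Derivation:
After move 1 (U'): U=WWWW F=OOGG R=GGRR B=RRBB L=BBOO
After move 2 (R'): R=GRGR U=WBWR F=OWGW D=YOYG B=YRYB
After move 3 (F): F=GOWW U=WBOB R=WRRR D=GGYG L=BYOO
Query 1: B[3] = B
Query 2: F[0] = G
Query 3: R[1] = R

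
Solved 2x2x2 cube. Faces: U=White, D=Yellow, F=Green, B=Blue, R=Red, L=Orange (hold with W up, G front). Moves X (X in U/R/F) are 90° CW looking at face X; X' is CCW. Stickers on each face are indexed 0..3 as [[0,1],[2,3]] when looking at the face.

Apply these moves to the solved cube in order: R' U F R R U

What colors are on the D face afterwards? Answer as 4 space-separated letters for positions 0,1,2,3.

Answer: R W Y W

Derivation:
After move 1 (R'): R=RRRR U=WBWB F=GWGW D=YGYG B=YBYB
After move 2 (U): U=WWBB F=RRGW R=YBRR B=OOYB L=GWOO
After move 3 (F): F=GRWR U=WWOW R=BBBR D=RYYG L=GYOG
After move 4 (R): R=BBRB U=WROR F=GYWG D=RYYO B=WOWB
After move 5 (R): R=RBBB U=WYOG F=GYWO D=RWYW B=RORB
After move 6 (U): U=OWGY F=RBWO R=ROBB B=GYRB L=GYOG
Query: D face = RWYW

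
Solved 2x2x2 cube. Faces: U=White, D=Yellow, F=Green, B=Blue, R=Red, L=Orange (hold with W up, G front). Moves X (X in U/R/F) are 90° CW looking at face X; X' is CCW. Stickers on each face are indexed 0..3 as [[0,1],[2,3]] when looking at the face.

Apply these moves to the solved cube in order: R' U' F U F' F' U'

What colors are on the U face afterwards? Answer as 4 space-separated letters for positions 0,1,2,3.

After move 1 (R'): R=RRRR U=WBWB F=GWGW D=YGYG B=YBYB
After move 2 (U'): U=BBWW F=OOGW R=GWRR B=RRYB L=YBOO
After move 3 (F): F=GOWO U=BBOB R=WWWR D=RGYG L=YYOG
After move 4 (U): U=OBBB F=WWWO R=RRWR B=YYYB L=GOOG
After move 5 (F'): F=WOWW U=OBRW R=GRRR D=OGYG L=GBOB
After move 6 (F'): F=OWWW U=OBGR R=GROR D=BBYG L=GWOR
After move 7 (U'): U=BROG F=GWWW R=OWOR B=GRYB L=YYOR
Query: U face = BROG

Answer: B R O G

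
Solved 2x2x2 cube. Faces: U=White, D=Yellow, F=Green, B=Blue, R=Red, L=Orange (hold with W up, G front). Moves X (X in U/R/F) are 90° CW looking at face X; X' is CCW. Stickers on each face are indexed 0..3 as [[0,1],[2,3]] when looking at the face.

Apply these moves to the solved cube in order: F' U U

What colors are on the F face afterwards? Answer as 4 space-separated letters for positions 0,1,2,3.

Answer: B B G G

Derivation:
After move 1 (F'): F=GGGG U=WWRR R=YRYR D=OOYY L=OWOW
After move 2 (U): U=RWRW F=YRGG R=BBYR B=OWBB L=GGOW
After move 3 (U): U=RRWW F=BBGG R=OWYR B=GGBB L=YROW
Query: F face = BBGG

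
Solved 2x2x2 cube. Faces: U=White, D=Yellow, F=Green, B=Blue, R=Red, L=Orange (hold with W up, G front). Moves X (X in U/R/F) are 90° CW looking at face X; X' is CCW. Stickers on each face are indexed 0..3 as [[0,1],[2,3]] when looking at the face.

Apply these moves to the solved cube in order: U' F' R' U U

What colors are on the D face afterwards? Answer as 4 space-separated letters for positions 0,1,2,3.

After move 1 (U'): U=WWWW F=OOGG R=GGRR B=RRBB L=BBOO
After move 2 (F'): F=OGOG U=WWGR R=YGYR D=BOYY L=BWOW
After move 3 (R'): R=GRYY U=WBGR F=OWOR D=BGYG B=YROB
After move 4 (U): U=GWRB F=GROR R=YRYY B=BWOB L=OWOW
After move 5 (U): U=RGBW F=YROR R=BWYY B=OWOB L=GROW
Query: D face = BGYG

Answer: B G Y G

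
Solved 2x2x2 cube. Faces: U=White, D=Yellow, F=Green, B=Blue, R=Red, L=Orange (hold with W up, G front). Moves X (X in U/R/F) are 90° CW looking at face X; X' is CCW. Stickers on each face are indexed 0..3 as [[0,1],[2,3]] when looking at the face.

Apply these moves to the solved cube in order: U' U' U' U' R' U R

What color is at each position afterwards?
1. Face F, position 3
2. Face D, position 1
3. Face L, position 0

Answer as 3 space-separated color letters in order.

After move 1 (U'): U=WWWW F=OOGG R=GGRR B=RRBB L=BBOO
After move 2 (U'): U=WWWW F=BBGG R=OORR B=GGBB L=RROO
After move 3 (U'): U=WWWW F=RRGG R=BBRR B=OOBB L=GGOO
After move 4 (U'): U=WWWW F=GGGG R=RRRR B=BBBB L=OOOO
After move 5 (R'): R=RRRR U=WBWB F=GWGW D=YGYG B=YBYB
After move 6 (U): U=WWBB F=RRGW R=YBRR B=OOYB L=GWOO
After move 7 (R): R=RYRB U=WRBW F=RGGG D=YYYO B=BOWB
Query 1: F[3] = G
Query 2: D[1] = Y
Query 3: L[0] = G

Answer: G Y G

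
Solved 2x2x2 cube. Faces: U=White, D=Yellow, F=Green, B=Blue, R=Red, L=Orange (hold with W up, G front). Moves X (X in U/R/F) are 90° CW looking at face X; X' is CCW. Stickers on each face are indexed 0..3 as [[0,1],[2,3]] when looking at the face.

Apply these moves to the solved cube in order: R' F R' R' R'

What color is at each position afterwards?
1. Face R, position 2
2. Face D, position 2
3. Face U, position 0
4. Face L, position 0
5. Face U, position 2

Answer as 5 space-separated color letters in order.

Answer: R Y W O O

Derivation:
After move 1 (R'): R=RRRR U=WBWB F=GWGW D=YGYG B=YBYB
After move 2 (F): F=GGWW U=WBOO R=WRBR D=RRYG L=OYOG
After move 3 (R'): R=RRWB U=WYOY F=GBWO D=RGYW B=GBRB
After move 4 (R'): R=RBRW U=WROG F=GYWY D=RBYO B=WBGB
After move 5 (R'): R=BWRR U=WGOW F=GRWG D=RYYY B=OBBB
Query 1: R[2] = R
Query 2: D[2] = Y
Query 3: U[0] = W
Query 4: L[0] = O
Query 5: U[2] = O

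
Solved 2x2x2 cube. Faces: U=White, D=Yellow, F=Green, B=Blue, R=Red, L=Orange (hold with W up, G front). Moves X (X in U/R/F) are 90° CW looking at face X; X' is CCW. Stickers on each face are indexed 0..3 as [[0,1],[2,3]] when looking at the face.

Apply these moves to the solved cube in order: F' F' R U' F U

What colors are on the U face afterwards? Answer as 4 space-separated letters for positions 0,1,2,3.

Answer: R G B G

Derivation:
After move 1 (F'): F=GGGG U=WWRR R=YRYR D=OOYY L=OWOW
After move 2 (F'): F=GGGG U=WWYY R=OROR D=WWYY L=OROR
After move 3 (R): R=OORR U=WGYG F=GWGY D=WBYB B=YBWB
After move 4 (U'): U=GGWY F=ORGY R=GWRR B=OOWB L=YBOR
After move 5 (F): F=GOYR U=GGRB R=WWYR D=RGYB L=YWOB
After move 6 (U): U=RGBG F=WWYR R=OOYR B=YWWB L=GOOB
Query: U face = RGBG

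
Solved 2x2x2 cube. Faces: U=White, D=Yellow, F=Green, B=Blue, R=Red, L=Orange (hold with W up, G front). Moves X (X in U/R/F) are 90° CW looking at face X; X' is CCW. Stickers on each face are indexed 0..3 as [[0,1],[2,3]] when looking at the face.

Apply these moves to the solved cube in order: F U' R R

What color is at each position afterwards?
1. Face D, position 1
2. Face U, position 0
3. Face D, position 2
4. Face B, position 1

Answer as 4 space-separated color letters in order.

Answer: O W Y R

Derivation:
After move 1 (F): F=GGGG U=WWOO R=WRWR D=RRYY L=OYOY
After move 2 (U'): U=WOWO F=OYGG R=GGWR B=WRBB L=BBOY
After move 3 (R): R=WGRG U=WYWG F=ORGY D=RBYW B=OROB
After move 4 (R): R=RWGG U=WRWY F=OBGW D=ROYO B=GRYB
Query 1: D[1] = O
Query 2: U[0] = W
Query 3: D[2] = Y
Query 4: B[1] = R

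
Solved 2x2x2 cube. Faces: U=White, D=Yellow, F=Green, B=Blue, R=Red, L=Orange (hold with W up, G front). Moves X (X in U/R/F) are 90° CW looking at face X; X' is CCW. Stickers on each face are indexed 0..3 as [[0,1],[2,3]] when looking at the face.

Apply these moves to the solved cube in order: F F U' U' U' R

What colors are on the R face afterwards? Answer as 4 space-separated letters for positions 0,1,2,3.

Answer: O B R B

Derivation:
After move 1 (F): F=GGGG U=WWOO R=WRWR D=RRYY L=OYOY
After move 2 (F): F=GGGG U=WWYY R=OROR D=WWYY L=OROR
After move 3 (U'): U=WYWY F=ORGG R=GGOR B=ORBB L=BBOR
After move 4 (U'): U=YYWW F=BBGG R=OROR B=GGBB L=OROR
After move 5 (U'): U=YWYW F=ORGG R=BBOR B=ORBB L=GGOR
After move 6 (R): R=OBRB U=YRYG F=OWGY D=WBYO B=WRWB
Query: R face = OBRB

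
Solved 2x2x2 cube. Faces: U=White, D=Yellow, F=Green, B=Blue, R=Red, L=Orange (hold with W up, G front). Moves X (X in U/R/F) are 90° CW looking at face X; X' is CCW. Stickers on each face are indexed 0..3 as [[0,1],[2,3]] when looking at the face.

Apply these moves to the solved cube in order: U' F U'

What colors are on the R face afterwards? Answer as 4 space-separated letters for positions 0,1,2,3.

Answer: G O W R

Derivation:
After move 1 (U'): U=WWWW F=OOGG R=GGRR B=RRBB L=BBOO
After move 2 (F): F=GOGO U=WWOB R=WGWR D=RGYY L=BYOY
After move 3 (U'): U=WBWO F=BYGO R=GOWR B=WGBB L=RROY
Query: R face = GOWR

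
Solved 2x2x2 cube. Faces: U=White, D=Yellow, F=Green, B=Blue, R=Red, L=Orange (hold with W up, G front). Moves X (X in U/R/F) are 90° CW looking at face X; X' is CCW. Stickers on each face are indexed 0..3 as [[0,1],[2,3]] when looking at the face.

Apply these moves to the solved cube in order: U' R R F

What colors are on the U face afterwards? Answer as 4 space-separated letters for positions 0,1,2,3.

After move 1 (U'): U=WWWW F=OOGG R=GGRR B=RRBB L=BBOO
After move 2 (R): R=RGRG U=WOWG F=OYGY D=YBYR B=WRWB
After move 3 (R): R=RRGG U=WYWY F=OBGR D=YWYW B=GROB
After move 4 (F): F=GORB U=WYOB R=WRYG D=GRYW L=BYOW
Query: U face = WYOB

Answer: W Y O B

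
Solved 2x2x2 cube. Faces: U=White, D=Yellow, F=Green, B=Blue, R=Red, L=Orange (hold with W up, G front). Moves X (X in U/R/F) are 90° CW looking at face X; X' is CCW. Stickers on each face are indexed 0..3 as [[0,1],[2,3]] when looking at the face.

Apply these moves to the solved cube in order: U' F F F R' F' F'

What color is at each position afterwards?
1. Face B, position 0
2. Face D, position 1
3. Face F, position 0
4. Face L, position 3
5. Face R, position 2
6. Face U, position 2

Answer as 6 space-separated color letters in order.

Answer: Y G R G W G

Derivation:
After move 1 (U'): U=WWWW F=OOGG R=GGRR B=RRBB L=BBOO
After move 2 (F): F=GOGO U=WWOB R=WGWR D=RGYY L=BYOY
After move 3 (F): F=GGOO U=WWYY R=OGBR D=WWYY L=BROG
After move 4 (F): F=OGOG U=WWGR R=YGYR D=BOYY L=BWOW
After move 5 (R'): R=GRYY U=WBGR F=OWOR D=BGYG B=YROB
After move 6 (F'): F=WROO U=WBGY R=GRBY D=WWYG L=BROG
After move 7 (F'): F=ROWO U=WBGB R=WRWY D=RGYG L=BYOG
Query 1: B[0] = Y
Query 2: D[1] = G
Query 3: F[0] = R
Query 4: L[3] = G
Query 5: R[2] = W
Query 6: U[2] = G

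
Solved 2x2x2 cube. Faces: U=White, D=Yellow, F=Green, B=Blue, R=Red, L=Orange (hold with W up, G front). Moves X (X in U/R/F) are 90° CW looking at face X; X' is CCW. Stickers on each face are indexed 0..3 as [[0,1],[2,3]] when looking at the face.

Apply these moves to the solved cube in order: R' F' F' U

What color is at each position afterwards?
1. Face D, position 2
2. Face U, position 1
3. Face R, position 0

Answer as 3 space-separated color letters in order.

After move 1 (R'): R=RRRR U=WBWB F=GWGW D=YGYG B=YBYB
After move 2 (F'): F=WWGG U=WBRR R=GRYR D=OOYG L=OBOW
After move 3 (F'): F=WGWG U=WBGY R=OROR D=BWYG L=OROR
After move 4 (U): U=GWYB F=ORWG R=YBOR B=ORYB L=WGOR
Query 1: D[2] = Y
Query 2: U[1] = W
Query 3: R[0] = Y

Answer: Y W Y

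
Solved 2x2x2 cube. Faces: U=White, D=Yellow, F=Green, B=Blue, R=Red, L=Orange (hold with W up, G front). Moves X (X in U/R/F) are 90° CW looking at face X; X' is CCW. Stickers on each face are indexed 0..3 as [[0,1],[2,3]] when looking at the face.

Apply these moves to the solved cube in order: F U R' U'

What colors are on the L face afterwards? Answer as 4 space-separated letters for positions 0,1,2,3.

After move 1 (F): F=GGGG U=WWOO R=WRWR D=RRYY L=OYOY
After move 2 (U): U=OWOW F=WRGG R=BBWR B=OYBB L=GGOY
After move 3 (R'): R=BRBW U=OBOO F=WWGW D=RRYG B=YYRB
After move 4 (U'): U=BOOO F=GGGW R=WWBW B=BRRB L=YYOY
Query: L face = YYOY

Answer: Y Y O Y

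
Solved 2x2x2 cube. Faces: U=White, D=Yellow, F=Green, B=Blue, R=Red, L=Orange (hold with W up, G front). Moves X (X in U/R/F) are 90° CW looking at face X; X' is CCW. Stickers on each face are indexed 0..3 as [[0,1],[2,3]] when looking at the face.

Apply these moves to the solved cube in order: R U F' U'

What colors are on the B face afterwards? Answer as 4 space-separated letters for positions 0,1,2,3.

Answer: B B W B

Derivation:
After move 1 (R): R=RRRR U=WGWG F=GYGY D=YBYB B=WBWB
After move 2 (U): U=WWGG F=RRGY R=WBRR B=OOWB L=GYOO
After move 3 (F'): F=RYRG U=WWWR R=BBYR D=YOYB L=GGOG
After move 4 (U'): U=WRWW F=GGRG R=RYYR B=BBWB L=OOOG
Query: B face = BBWB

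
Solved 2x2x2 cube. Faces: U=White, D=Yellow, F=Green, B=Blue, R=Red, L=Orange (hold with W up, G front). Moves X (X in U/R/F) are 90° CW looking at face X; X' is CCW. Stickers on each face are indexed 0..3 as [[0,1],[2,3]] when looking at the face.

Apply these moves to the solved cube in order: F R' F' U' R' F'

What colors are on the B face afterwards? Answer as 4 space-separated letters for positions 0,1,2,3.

After move 1 (F): F=GGGG U=WWOO R=WRWR D=RRYY L=OYOY
After move 2 (R'): R=RRWW U=WBOB F=GWGO D=RGYG B=YBRB
After move 3 (F'): F=WOGG U=WBRW R=GRRW D=YYYG L=OBOO
After move 4 (U'): U=BWWR F=OBGG R=WORW B=GRRB L=YBOO
After move 5 (R'): R=OWWR U=BRWG F=OWGR D=YBYG B=GRYB
After move 6 (F'): F=WROG U=BROW R=BWYR D=BOYG L=YGOW
Query: B face = GRYB

Answer: G R Y B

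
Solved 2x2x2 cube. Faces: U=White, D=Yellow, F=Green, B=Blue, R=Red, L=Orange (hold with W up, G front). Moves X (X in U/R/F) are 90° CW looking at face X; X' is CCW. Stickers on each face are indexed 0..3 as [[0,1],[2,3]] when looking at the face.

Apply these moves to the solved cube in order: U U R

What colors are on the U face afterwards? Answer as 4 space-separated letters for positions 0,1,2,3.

Answer: W B W G

Derivation:
After move 1 (U): U=WWWW F=RRGG R=BBRR B=OOBB L=GGOO
After move 2 (U): U=WWWW F=BBGG R=OORR B=GGBB L=RROO
After move 3 (R): R=RORO U=WBWG F=BYGY D=YBYG B=WGWB
Query: U face = WBWG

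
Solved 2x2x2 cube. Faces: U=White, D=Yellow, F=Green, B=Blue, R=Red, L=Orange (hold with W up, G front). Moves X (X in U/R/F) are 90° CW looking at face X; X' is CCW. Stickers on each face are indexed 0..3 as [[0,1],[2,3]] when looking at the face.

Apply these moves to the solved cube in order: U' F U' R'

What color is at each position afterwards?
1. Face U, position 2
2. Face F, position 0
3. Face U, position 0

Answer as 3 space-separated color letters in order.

Answer: W B W

Derivation:
After move 1 (U'): U=WWWW F=OOGG R=GGRR B=RRBB L=BBOO
After move 2 (F): F=GOGO U=WWOB R=WGWR D=RGYY L=BYOY
After move 3 (U'): U=WBWO F=BYGO R=GOWR B=WGBB L=RROY
After move 4 (R'): R=ORGW U=WBWW F=BBGO D=RYYO B=YGGB
Query 1: U[2] = W
Query 2: F[0] = B
Query 3: U[0] = W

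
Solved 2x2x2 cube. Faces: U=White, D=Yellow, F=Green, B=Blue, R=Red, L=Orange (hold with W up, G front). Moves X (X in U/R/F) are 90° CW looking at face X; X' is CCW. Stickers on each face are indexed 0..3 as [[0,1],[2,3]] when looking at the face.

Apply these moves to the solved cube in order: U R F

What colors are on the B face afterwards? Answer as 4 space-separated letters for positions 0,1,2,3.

After move 1 (U): U=WWWW F=RRGG R=BBRR B=OOBB L=GGOO
After move 2 (R): R=RBRB U=WRWG F=RYGY D=YBYO B=WOWB
After move 3 (F): F=GRYY U=WROG R=WBGB D=RRYO L=GYOB
Query: B face = WOWB

Answer: W O W B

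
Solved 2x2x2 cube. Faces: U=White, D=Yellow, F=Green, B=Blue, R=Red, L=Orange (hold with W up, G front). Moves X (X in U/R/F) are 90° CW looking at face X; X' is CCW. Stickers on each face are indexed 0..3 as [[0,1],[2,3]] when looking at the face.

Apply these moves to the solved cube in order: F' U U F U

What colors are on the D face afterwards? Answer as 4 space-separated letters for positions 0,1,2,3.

Answer: Y O Y Y

Derivation:
After move 1 (F'): F=GGGG U=WWRR R=YRYR D=OOYY L=OWOW
After move 2 (U): U=RWRW F=YRGG R=BBYR B=OWBB L=GGOW
After move 3 (U): U=RRWW F=BBGG R=OWYR B=GGBB L=YROW
After move 4 (F): F=GBGB U=RRWR R=WWWR D=YOYY L=YOOO
After move 5 (U): U=WRRR F=WWGB R=GGWR B=YOBB L=GBOO
Query: D face = YOYY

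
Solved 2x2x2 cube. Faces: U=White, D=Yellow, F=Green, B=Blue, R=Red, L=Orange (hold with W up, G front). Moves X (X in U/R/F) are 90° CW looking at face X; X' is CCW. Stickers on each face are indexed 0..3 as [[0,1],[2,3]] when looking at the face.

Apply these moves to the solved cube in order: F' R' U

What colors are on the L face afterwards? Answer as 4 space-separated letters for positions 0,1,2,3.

After move 1 (F'): F=GGGG U=WWRR R=YRYR D=OOYY L=OWOW
After move 2 (R'): R=RRYY U=WBRB F=GWGR D=OGYG B=YBOB
After move 3 (U): U=RWBB F=RRGR R=YBYY B=OWOB L=GWOW
Query: L face = GWOW

Answer: G W O W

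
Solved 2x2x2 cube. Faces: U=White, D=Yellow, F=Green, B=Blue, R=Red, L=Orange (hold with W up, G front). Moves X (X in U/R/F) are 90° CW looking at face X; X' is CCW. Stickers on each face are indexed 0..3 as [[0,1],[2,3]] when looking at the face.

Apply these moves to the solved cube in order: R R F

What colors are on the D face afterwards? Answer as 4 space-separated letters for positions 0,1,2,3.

After move 1 (R): R=RRRR U=WGWG F=GYGY D=YBYB B=WBWB
After move 2 (R): R=RRRR U=WYWY F=GBGB D=YWYW B=GBGB
After move 3 (F): F=GGBB U=WYOO R=WRYR D=RRYW L=OYOW
Query: D face = RRYW

Answer: R R Y W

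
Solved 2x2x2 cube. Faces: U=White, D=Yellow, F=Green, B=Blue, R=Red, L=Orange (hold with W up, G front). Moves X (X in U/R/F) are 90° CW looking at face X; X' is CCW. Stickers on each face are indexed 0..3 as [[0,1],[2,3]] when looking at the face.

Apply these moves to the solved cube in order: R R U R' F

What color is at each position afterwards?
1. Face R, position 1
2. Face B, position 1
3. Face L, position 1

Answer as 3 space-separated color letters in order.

After move 1 (R): R=RRRR U=WGWG F=GYGY D=YBYB B=WBWB
After move 2 (R): R=RRRR U=WYWY F=GBGB D=YWYW B=GBGB
After move 3 (U): U=WWYY F=RRGB R=GBRR B=OOGB L=GBOO
After move 4 (R'): R=BRGR U=WGYO F=RWGY D=YRYB B=WOWB
After move 5 (F): F=GRYW U=WGOB R=YROR D=GBYB L=GYOR
Query 1: R[1] = R
Query 2: B[1] = O
Query 3: L[1] = Y

Answer: R O Y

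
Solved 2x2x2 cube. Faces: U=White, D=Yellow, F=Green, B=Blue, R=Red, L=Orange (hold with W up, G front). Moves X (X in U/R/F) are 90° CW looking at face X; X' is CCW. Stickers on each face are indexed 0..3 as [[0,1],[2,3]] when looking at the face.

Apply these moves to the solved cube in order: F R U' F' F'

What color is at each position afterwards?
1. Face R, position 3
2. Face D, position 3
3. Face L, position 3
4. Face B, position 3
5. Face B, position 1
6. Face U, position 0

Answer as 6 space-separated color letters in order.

After move 1 (F): F=GGGG U=WWOO R=WRWR D=RRYY L=OYOY
After move 2 (R): R=WWRR U=WGOG F=GRGY D=RBYB B=OBWB
After move 3 (U'): U=GGWO F=OYGY R=GRRR B=WWWB L=OBOY
After move 4 (F'): F=YYOG U=GGGR R=BRRR D=BYYB L=OOOW
After move 5 (F'): F=YGYO U=GGBR R=YRBR D=OWYB L=OROG
Query 1: R[3] = R
Query 2: D[3] = B
Query 3: L[3] = G
Query 4: B[3] = B
Query 5: B[1] = W
Query 6: U[0] = G

Answer: R B G B W G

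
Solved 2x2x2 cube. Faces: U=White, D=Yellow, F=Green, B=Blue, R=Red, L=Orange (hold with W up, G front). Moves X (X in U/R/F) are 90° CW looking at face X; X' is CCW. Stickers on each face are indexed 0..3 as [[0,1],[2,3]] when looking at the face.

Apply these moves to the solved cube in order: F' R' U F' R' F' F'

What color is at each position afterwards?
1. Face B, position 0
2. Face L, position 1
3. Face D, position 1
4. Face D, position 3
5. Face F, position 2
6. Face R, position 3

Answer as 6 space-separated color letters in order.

After move 1 (F'): F=GGGG U=WWRR R=YRYR D=OOYY L=OWOW
After move 2 (R'): R=RRYY U=WBRB F=GWGR D=OGYG B=YBOB
After move 3 (U): U=RWBB F=RRGR R=YBYY B=OWOB L=GWOW
After move 4 (F'): F=RRRG U=RWYY R=GBOY D=WWYG L=GBOB
After move 5 (R'): R=BYGO U=ROYO F=RWRY D=WRYG B=GWWB
After move 6 (F'): F=WYRR U=ROBG R=RYWO D=BBYG L=GOOY
After move 7 (F'): F=YRWR U=RORW R=BYBO D=OYYG L=GGOB
Query 1: B[0] = G
Query 2: L[1] = G
Query 3: D[1] = Y
Query 4: D[3] = G
Query 5: F[2] = W
Query 6: R[3] = O

Answer: G G Y G W O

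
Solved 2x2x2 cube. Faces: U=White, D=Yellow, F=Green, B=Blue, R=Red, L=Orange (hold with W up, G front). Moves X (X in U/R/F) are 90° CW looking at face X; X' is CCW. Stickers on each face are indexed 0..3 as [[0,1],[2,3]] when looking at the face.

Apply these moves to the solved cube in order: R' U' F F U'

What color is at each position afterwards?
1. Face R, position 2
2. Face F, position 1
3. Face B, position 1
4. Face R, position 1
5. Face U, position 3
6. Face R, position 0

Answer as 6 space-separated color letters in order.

Answer: B R W G G W

Derivation:
After move 1 (R'): R=RRRR U=WBWB F=GWGW D=YGYG B=YBYB
After move 2 (U'): U=BBWW F=OOGW R=GWRR B=RRYB L=YBOO
After move 3 (F): F=GOWO U=BBOB R=WWWR D=RGYG L=YYOG
After move 4 (F): F=WGOO U=BBGY R=OWBR D=WWYG L=YROG
After move 5 (U'): U=BYBG F=YROO R=WGBR B=OWYB L=RROG
Query 1: R[2] = B
Query 2: F[1] = R
Query 3: B[1] = W
Query 4: R[1] = G
Query 5: U[3] = G
Query 6: R[0] = W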